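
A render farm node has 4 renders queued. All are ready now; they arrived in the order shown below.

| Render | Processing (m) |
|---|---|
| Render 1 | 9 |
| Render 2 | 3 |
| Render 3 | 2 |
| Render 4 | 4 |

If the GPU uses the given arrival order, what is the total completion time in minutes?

FIFO (arrival order): Render 1 Render 2 Render 3 Render 4.
Render 1: 0→9
Render 2: 9→12
Render 3: 12→14
Render 4: 14→18
Sum = 9+12+14+18 = 53.

53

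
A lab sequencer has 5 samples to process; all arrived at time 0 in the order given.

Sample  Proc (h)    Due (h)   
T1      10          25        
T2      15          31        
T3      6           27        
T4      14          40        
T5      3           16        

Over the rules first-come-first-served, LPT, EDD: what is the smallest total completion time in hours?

117

FIFO (arrival order): T1 T2 T3 T4 T5.
T1: 0→10
T2: 10→25
T3: 25→31
T4: 31→45
T5: 45→48
Sum = 10+25+31+45+48 = 159.
LPT (decreasing processing time): T2 T4 T1 T3 T5.
T2: 0→15
T4: 15→29
T1: 29→39
T3: 39→45
T5: 45→48
Sum = 15+29+39+45+48 = 176.
EDD (increasing due date): T5 T1 T3 T2 T4.
T5: 0→3
T1: 3→13
T3: 13→19
T2: 19→34
T4: 34→48
Sum = 3+13+19+34+48 = 117.
FIFO 159, LPT 176, EDD 117 → minimum 117.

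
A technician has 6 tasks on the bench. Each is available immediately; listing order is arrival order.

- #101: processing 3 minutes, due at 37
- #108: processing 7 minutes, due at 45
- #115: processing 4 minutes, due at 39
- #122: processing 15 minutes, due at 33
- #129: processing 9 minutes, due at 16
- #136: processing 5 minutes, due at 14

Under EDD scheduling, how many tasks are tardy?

0

EDD (increasing due date): #136 #129 #122 #101 #115 #108.
#136: 0→5, due 14, tardiness 0
#129: 5→14, due 16, tardiness 0
#122: 14→29, due 33, tardiness 0
#101: 29→32, due 37, tardiness 0
#115: 32→36, due 39, tardiness 0
#108: 36→43, due 45, tardiness 0
Late tasks: 0.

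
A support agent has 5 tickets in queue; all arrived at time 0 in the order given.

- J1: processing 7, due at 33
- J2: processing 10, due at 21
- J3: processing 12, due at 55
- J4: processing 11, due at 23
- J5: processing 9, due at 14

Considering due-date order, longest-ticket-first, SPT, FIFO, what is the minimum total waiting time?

EDD (increasing due date): J5 J2 J4 J1 J3.
J5: waits 0, runs 0→9
J2: waits 9, runs 9→19
J4: waits 19, runs 19→30
J1: waits 30, runs 30→37
J3: waits 37, runs 37→49
Sum = 0+9+19+30+37 = 95.
LPT (decreasing processing time): J3 J4 J2 J5 J1.
J3: waits 0, runs 0→12
J4: waits 12, runs 12→23
J2: waits 23, runs 23→33
J5: waits 33, runs 33→42
J1: waits 42, runs 42→49
Sum = 0+12+23+33+42 = 110.
SPT (increasing processing time): J1 J5 J2 J4 J3.
J1: waits 0, runs 0→7
J5: waits 7, runs 7→16
J2: waits 16, runs 16→26
J4: waits 26, runs 26→37
J3: waits 37, runs 37→49
Sum = 0+7+16+26+37 = 86.
FIFO (arrival order): J1 J2 J3 J4 J5.
J1: waits 0, runs 0→7
J2: waits 7, runs 7→17
J3: waits 17, runs 17→29
J4: waits 29, runs 29→40
J5: waits 40, runs 40→49
Sum = 0+7+17+29+40 = 93.
EDD 95, LPT 110, SPT 86, FIFO 93 → minimum 86.

86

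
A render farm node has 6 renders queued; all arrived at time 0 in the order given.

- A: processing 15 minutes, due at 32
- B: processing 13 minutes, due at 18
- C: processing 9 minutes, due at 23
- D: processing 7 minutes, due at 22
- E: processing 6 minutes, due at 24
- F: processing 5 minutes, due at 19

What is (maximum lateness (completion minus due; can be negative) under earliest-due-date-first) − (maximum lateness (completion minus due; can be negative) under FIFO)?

-13

EDD (increasing due date): B F D C E A.
B: 0→13, due 18, lateness -5
F: 13→18, due 19, lateness -1
D: 18→25, due 22, lateness 3
C: 25→34, due 23, lateness 11
E: 34→40, due 24, lateness 16
A: 40→55, due 32, lateness 23
Maximum = 23.
FIFO (arrival order): A B C D E F.
A: 0→15, due 32, lateness -17
B: 15→28, due 18, lateness 10
C: 28→37, due 23, lateness 14
D: 37→44, due 22, lateness 22
E: 44→50, due 24, lateness 26
F: 50→55, due 19, lateness 36
Maximum = 36.
Difference = 23 − 36 = -13.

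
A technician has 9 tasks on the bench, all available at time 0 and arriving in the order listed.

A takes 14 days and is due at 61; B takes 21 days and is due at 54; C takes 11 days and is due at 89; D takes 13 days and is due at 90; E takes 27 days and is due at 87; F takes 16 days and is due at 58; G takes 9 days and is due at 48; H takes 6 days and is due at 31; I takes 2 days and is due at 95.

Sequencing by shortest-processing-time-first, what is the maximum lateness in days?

SPT (increasing processing time): I H G C D A F B E.
I: 0→2, due 95, lateness -93
H: 2→8, due 31, lateness -23
G: 8→17, due 48, lateness -31
C: 17→28, due 89, lateness -61
D: 28→41, due 90, lateness -49
A: 41→55, due 61, lateness -6
F: 55→71, due 58, lateness 13
B: 71→92, due 54, lateness 38
E: 92→119, due 87, lateness 32
Maximum = 38.

38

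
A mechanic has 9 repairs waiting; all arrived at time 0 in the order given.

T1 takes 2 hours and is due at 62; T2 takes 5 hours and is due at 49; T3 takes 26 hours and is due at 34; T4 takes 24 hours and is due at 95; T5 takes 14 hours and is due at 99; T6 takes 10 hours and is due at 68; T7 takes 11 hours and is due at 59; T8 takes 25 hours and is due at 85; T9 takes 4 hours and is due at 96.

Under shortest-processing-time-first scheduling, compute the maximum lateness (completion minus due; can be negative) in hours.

87

SPT (increasing processing time): T1 T9 T2 T6 T7 T5 T4 T8 T3.
T1: 0→2, due 62, lateness -60
T9: 2→6, due 96, lateness -90
T2: 6→11, due 49, lateness -38
T6: 11→21, due 68, lateness -47
T7: 21→32, due 59, lateness -27
T5: 32→46, due 99, lateness -53
T4: 46→70, due 95, lateness -25
T8: 70→95, due 85, lateness 10
T3: 95→121, due 34, lateness 87
Maximum = 87.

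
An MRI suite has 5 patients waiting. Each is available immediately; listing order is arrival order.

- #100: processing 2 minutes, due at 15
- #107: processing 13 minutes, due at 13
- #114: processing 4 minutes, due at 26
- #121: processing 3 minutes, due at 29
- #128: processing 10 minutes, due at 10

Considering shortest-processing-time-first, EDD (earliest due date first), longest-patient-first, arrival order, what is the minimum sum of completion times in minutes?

67

SPT (increasing processing time): #100 #121 #114 #128 #107.
#100: 0→2
#121: 2→5
#114: 5→9
#128: 9→19
#107: 19→32
Sum = 2+5+9+19+32 = 67.
EDD (increasing due date): #128 #107 #100 #114 #121.
#128: 0→10
#107: 10→23
#100: 23→25
#114: 25→29
#121: 29→32
Sum = 10+23+25+29+32 = 119.
LPT (decreasing processing time): #107 #128 #114 #121 #100.
#107: 0→13
#128: 13→23
#114: 23→27
#121: 27→30
#100: 30→32
Sum = 13+23+27+30+32 = 125.
FIFO (arrival order): #100 #107 #114 #121 #128.
#100: 0→2
#107: 2→15
#114: 15→19
#121: 19→22
#128: 22→32
Sum = 2+15+19+22+32 = 90.
SPT 67, EDD 119, LPT 125, FIFO 90 → minimum 67.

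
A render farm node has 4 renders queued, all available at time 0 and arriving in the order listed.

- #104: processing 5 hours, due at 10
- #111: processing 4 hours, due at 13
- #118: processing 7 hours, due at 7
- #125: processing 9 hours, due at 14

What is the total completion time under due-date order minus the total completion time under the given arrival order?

5

EDD (increasing due date): #118 #104 #111 #125.
#118: 0→7
#104: 7→12
#111: 12→16
#125: 16→25
Sum = 7+12+16+25 = 60.
FIFO (arrival order): #104 #111 #118 #125.
#104: 0→5
#111: 5→9
#118: 9→16
#125: 16→25
Sum = 5+9+16+25 = 55.
Difference = 60 − 55 = 5.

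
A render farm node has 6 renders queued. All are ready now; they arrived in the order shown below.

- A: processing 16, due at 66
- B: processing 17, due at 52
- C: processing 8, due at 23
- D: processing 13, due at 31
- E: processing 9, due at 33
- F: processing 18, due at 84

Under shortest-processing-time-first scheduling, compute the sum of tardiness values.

11

SPT (increasing processing time): C E D A B F.
C: 0→8, due 23, tardiness 0
E: 8→17, due 33, tardiness 0
D: 17→30, due 31, tardiness 0
A: 30→46, due 66, tardiness 0
B: 46→63, due 52, tardiness 11
F: 63→81, due 84, tardiness 0
Sum = 0+0+0+0+11+0 = 11.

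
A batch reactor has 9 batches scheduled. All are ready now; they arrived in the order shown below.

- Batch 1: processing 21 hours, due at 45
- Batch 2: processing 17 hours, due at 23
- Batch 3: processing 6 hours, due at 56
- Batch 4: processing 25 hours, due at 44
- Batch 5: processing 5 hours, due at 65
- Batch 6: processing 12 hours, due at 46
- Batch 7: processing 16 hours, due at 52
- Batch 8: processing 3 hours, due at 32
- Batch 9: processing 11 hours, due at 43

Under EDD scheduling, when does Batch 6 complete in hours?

89

EDD (increasing due date): Batch 2 Batch 8 Batch 9 Batch 4 Batch 1 Batch 6 Batch 7 Batch 3 Batch 5.
Batch 2: 0→17
Batch 8: 17→20
Batch 9: 20→31
Batch 4: 31→56
Batch 1: 56→77
Batch 6: 77→89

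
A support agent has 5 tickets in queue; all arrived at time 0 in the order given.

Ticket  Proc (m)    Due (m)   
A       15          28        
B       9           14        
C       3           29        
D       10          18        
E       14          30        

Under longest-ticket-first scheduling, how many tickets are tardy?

LPT (decreasing processing time): A E D B C.
A: 0→15, due 28, tardiness 0
E: 15→29, due 30, tardiness 0
D: 29→39, due 18, tardiness 21
B: 39→48, due 14, tardiness 34
C: 48→51, due 29, tardiness 22
Late tickets: 3.

3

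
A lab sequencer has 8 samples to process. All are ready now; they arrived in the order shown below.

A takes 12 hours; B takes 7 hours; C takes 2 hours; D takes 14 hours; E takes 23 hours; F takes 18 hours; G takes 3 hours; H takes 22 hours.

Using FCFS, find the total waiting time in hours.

FIFO (arrival order): A B C D E F G H.
A: waits 0, runs 0→12
B: waits 12, runs 12→19
C: waits 19, runs 19→21
D: waits 21, runs 21→35
E: waits 35, runs 35→58
F: waits 58, runs 58→76
G: waits 76, runs 76→79
H: waits 79, runs 79→101
Sum = 0+12+19+21+35+58+76+79 = 300.

300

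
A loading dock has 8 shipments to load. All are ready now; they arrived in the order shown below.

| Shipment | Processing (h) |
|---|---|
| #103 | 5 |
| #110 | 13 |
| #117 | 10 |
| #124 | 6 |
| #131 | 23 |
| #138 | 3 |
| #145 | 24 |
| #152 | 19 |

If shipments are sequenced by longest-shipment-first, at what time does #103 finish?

LPT (decreasing processing time): #145 #131 #152 #110 #117 #124 #103 #138.
#145: 0→24
#131: 24→47
#152: 47→66
#110: 66→79
#117: 79→89
#124: 89→95
#103: 95→100

100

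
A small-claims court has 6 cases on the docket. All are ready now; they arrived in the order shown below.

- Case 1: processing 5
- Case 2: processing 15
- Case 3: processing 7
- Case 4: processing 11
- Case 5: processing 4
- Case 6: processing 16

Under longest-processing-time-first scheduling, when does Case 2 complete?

LPT (decreasing processing time): Case 6 Case 2 Case 4 Case 3 Case 1 Case 5.
Case 6: 0→16
Case 2: 16→31

31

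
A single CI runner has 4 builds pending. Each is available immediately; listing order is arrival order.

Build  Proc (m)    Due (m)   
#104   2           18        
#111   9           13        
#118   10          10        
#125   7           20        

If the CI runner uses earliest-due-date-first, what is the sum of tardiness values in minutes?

17

EDD (increasing due date): #118 #111 #104 #125.
#118: 0→10, due 10, tardiness 0
#111: 10→19, due 13, tardiness 6
#104: 19→21, due 18, tardiness 3
#125: 21→28, due 20, tardiness 8
Sum = 0+6+3+8 = 17.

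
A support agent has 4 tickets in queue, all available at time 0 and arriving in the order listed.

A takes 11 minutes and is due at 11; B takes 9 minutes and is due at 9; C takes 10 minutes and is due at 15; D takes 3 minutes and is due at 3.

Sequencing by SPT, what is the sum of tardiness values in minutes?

SPT (increasing processing time): D B C A.
D: 0→3, due 3, tardiness 0
B: 3→12, due 9, tardiness 3
C: 12→22, due 15, tardiness 7
A: 22→33, due 11, tardiness 22
Sum = 0+3+7+22 = 32.

32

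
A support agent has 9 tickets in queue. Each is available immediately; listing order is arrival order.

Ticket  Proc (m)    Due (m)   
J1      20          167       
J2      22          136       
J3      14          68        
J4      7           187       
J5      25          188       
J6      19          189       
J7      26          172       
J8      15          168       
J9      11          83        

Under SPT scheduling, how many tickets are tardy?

0

SPT (increasing processing time): J4 J9 J3 J8 J6 J1 J2 J5 J7.
J4: 0→7, due 187, tardiness 0
J9: 7→18, due 83, tardiness 0
J3: 18→32, due 68, tardiness 0
J8: 32→47, due 168, tardiness 0
J6: 47→66, due 189, tardiness 0
J1: 66→86, due 167, tardiness 0
J2: 86→108, due 136, tardiness 0
J5: 108→133, due 188, tardiness 0
J7: 133→159, due 172, tardiness 0
Late tickets: 0.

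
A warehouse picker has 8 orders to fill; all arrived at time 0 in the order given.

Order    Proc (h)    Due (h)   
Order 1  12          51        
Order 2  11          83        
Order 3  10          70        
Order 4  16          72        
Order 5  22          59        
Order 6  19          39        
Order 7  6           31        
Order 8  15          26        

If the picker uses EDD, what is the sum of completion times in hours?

EDD (increasing due date): Order 8 Order 7 Order 6 Order 1 Order 5 Order 3 Order 4 Order 2.
Order 8: 0→15
Order 7: 15→21
Order 6: 21→40
Order 1: 40→52
Order 5: 52→74
Order 3: 74→84
Order 4: 84→100
Order 2: 100→111
Sum = 15+21+40+52+74+84+100+111 = 497.

497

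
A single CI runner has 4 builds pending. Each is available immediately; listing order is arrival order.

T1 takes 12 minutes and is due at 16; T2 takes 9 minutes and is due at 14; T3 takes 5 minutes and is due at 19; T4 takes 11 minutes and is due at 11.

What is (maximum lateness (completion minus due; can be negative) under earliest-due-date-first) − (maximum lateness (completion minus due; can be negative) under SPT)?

-3

EDD (increasing due date): T4 T2 T1 T3.
T4: 0→11, due 11, lateness 0
T2: 11→20, due 14, lateness 6
T1: 20→32, due 16, lateness 16
T3: 32→37, due 19, lateness 18
Maximum = 18.
SPT (increasing processing time): T3 T2 T4 T1.
T3: 0→5, due 19, lateness -14
T2: 5→14, due 14, lateness 0
T4: 14→25, due 11, lateness 14
T1: 25→37, due 16, lateness 21
Maximum = 21.
Difference = 18 − 21 = -3.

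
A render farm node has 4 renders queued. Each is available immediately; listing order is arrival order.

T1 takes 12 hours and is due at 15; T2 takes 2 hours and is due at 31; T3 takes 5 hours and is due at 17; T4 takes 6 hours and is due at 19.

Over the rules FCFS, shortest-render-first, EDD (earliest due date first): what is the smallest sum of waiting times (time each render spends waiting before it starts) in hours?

22

FIFO (arrival order): T1 T2 T3 T4.
T1: waits 0, runs 0→12
T2: waits 12, runs 12→14
T3: waits 14, runs 14→19
T4: waits 19, runs 19→25
Sum = 0+12+14+19 = 45.
SPT (increasing processing time): T2 T3 T4 T1.
T2: waits 0, runs 0→2
T3: waits 2, runs 2→7
T4: waits 7, runs 7→13
T1: waits 13, runs 13→25
Sum = 0+2+7+13 = 22.
EDD (increasing due date): T1 T3 T4 T2.
T1: waits 0, runs 0→12
T3: waits 12, runs 12→17
T4: waits 17, runs 17→23
T2: waits 23, runs 23→25
Sum = 0+12+17+23 = 52.
FIFO 45, SPT 22, EDD 52 → minimum 22.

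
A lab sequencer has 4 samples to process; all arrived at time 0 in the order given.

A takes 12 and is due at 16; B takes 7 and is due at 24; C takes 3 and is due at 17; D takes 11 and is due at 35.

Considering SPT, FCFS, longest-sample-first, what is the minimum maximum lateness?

5

SPT (increasing processing time): C B D A.
C: 0→3, due 17, lateness -14
B: 3→10, due 24, lateness -14
D: 10→21, due 35, lateness -14
A: 21→33, due 16, lateness 17
Maximum = 17.
FIFO (arrival order): A B C D.
A: 0→12, due 16, lateness -4
B: 12→19, due 24, lateness -5
C: 19→22, due 17, lateness 5
D: 22→33, due 35, lateness -2
Maximum = 5.
LPT (decreasing processing time): A D B C.
A: 0→12, due 16, lateness -4
D: 12→23, due 35, lateness -12
B: 23→30, due 24, lateness 6
C: 30→33, due 17, lateness 16
Maximum = 16.
SPT 17, FIFO 5, LPT 16 → minimum 5.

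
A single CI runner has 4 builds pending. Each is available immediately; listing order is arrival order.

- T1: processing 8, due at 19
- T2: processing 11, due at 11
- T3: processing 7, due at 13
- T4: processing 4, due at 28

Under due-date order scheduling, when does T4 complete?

30

EDD (increasing due date): T2 T3 T1 T4.
T2: 0→11
T3: 11→18
T1: 18→26
T4: 26→30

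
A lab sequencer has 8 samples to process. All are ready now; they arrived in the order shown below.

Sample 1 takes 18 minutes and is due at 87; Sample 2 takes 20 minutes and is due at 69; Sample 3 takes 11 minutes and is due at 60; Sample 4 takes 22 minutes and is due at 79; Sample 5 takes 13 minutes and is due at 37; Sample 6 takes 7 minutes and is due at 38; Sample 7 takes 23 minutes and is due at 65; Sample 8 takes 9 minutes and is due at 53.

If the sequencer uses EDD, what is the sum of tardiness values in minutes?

76

EDD (increasing due date): Sample 5 Sample 6 Sample 8 Sample 3 Sample 7 Sample 2 Sample 4 Sample 1.
Sample 5: 0→13, due 37, tardiness 0
Sample 6: 13→20, due 38, tardiness 0
Sample 8: 20→29, due 53, tardiness 0
Sample 3: 29→40, due 60, tardiness 0
Sample 7: 40→63, due 65, tardiness 0
Sample 2: 63→83, due 69, tardiness 14
Sample 4: 83→105, due 79, tardiness 26
Sample 1: 105→123, due 87, tardiness 36
Sum = 0+0+0+0+0+14+26+36 = 76.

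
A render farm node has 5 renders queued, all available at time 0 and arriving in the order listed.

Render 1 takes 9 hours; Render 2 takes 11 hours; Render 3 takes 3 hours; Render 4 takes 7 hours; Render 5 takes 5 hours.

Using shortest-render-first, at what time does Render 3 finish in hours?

3

SPT (increasing processing time): Render 3 Render 5 Render 4 Render 1 Render 2.
Render 3: 0→3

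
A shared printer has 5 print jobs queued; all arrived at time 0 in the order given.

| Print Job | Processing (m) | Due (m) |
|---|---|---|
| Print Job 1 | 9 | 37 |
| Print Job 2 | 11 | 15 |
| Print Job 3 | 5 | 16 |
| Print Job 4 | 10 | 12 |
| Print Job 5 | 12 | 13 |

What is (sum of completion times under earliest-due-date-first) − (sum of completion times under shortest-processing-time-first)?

EDD (increasing due date): Print Job 4 Print Job 5 Print Job 2 Print Job 3 Print Job 1.
Print Job 4: 0→10
Print Job 5: 10→22
Print Job 2: 22→33
Print Job 3: 33→38
Print Job 1: 38→47
Sum = 10+22+33+38+47 = 150.
SPT (increasing processing time): Print Job 3 Print Job 1 Print Job 4 Print Job 2 Print Job 5.
Print Job 3: 0→5
Print Job 1: 5→14
Print Job 4: 14→24
Print Job 2: 24→35
Print Job 5: 35→47
Sum = 5+14+24+35+47 = 125.
Difference = 150 − 125 = 25.

25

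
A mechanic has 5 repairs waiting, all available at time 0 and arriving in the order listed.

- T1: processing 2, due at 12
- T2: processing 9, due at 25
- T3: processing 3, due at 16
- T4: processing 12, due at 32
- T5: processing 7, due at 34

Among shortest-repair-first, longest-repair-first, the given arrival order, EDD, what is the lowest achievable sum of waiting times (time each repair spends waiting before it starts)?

SPT (increasing processing time): T1 T3 T5 T2 T4.
T1: waits 0, runs 0→2
T3: waits 2, runs 2→5
T5: waits 5, runs 5→12
T2: waits 12, runs 12→21
T4: waits 21, runs 21→33
Sum = 0+2+5+12+21 = 40.
LPT (decreasing processing time): T4 T2 T5 T3 T1.
T4: waits 0, runs 0→12
T2: waits 12, runs 12→21
T5: waits 21, runs 21→28
T3: waits 28, runs 28→31
T1: waits 31, runs 31→33
Sum = 0+12+21+28+31 = 92.
FIFO (arrival order): T1 T2 T3 T4 T5.
T1: waits 0, runs 0→2
T2: waits 2, runs 2→11
T3: waits 11, runs 11→14
T4: waits 14, runs 14→26
T5: waits 26, runs 26→33
Sum = 0+2+11+14+26 = 53.
EDD (increasing due date): T1 T3 T2 T4 T5.
T1: waits 0, runs 0→2
T3: waits 2, runs 2→5
T2: waits 5, runs 5→14
T4: waits 14, runs 14→26
T5: waits 26, runs 26→33
Sum = 0+2+5+14+26 = 47.
SPT 40, LPT 92, FIFO 53, EDD 47 → minimum 40.

40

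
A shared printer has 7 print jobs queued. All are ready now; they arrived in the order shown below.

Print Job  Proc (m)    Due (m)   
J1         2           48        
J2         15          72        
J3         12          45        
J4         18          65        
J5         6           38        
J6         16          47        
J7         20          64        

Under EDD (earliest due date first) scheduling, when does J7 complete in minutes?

56

EDD (increasing due date): J5 J3 J6 J1 J7 J4 J2.
J5: 0→6
J3: 6→18
J6: 18→34
J1: 34→36
J7: 36→56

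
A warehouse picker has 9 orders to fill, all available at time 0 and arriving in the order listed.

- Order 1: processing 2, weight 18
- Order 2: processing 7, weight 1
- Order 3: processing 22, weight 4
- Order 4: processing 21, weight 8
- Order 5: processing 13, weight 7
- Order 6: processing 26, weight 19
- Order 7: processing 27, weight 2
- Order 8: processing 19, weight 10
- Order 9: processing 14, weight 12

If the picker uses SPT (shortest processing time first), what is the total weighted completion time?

4839

SPT (increasing processing time): Order 1 Order 2 Order 5 Order 9 Order 8 Order 4 Order 3 Order 6 Order 7.
Order 1: finishes 2, weight 18, w·C = 36
Order 2: finishes 9, weight 1, w·C = 9
Order 5: finishes 22, weight 7, w·C = 154
Order 9: finishes 36, weight 12, w·C = 432
Order 8: finishes 55, weight 10, w·C = 550
Order 4: finishes 76, weight 8, w·C = 608
Order 3: finishes 98, weight 4, w·C = 392
Order 6: finishes 124, weight 19, w·C = 2356
Order 7: finishes 151, weight 2, w·C = 302
Sum = 36+9+154+432+550+608+392+2356+302 = 4839.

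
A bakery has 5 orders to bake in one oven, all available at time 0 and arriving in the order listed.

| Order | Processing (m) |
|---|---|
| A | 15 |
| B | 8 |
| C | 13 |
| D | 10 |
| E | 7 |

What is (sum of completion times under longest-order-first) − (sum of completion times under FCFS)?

LPT (decreasing processing time): A C D B E.
A: 0→15
C: 15→28
D: 28→38
B: 38→46
E: 46→53
Sum = 15+28+38+46+53 = 180.
FIFO (arrival order): A B C D E.
A: 0→15
B: 15→23
C: 23→36
D: 36→46
E: 46→53
Sum = 15+23+36+46+53 = 173.
Difference = 180 − 173 = 7.

7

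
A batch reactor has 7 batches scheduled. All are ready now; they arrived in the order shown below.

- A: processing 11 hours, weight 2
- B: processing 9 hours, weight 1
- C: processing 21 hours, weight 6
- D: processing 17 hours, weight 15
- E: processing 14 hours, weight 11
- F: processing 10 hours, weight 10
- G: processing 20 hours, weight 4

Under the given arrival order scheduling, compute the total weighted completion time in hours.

3178

FIFO (arrival order): A B C D E F G.
A: finishes 11, weight 2, w·C = 22
B: finishes 20, weight 1, w·C = 20
C: finishes 41, weight 6, w·C = 246
D: finishes 58, weight 15, w·C = 870
E: finishes 72, weight 11, w·C = 792
F: finishes 82, weight 10, w·C = 820
G: finishes 102, weight 4, w·C = 408
Sum = 22+20+246+870+792+820+408 = 3178.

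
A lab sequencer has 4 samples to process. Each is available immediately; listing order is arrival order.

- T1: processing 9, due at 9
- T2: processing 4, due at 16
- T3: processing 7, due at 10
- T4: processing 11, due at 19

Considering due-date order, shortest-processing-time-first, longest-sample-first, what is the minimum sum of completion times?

66

EDD (increasing due date): T1 T3 T2 T4.
T1: 0→9
T3: 9→16
T2: 16→20
T4: 20→31
Sum = 9+16+20+31 = 76.
SPT (increasing processing time): T2 T3 T1 T4.
T2: 0→4
T3: 4→11
T1: 11→20
T4: 20→31
Sum = 4+11+20+31 = 66.
LPT (decreasing processing time): T4 T1 T3 T2.
T4: 0→11
T1: 11→20
T3: 20→27
T2: 27→31
Sum = 11+20+27+31 = 89.
EDD 76, SPT 66, LPT 89 → minimum 66.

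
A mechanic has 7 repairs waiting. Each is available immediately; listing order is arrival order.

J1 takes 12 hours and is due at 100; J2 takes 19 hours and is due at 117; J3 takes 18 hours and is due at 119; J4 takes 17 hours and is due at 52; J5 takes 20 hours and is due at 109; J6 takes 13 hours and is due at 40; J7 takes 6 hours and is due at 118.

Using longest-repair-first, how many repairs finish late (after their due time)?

LPT (decreasing processing time): J5 J2 J3 J4 J6 J1 J7.
J5: 0→20, due 109, tardiness 0
J2: 20→39, due 117, tardiness 0
J3: 39→57, due 119, tardiness 0
J4: 57→74, due 52, tardiness 22
J6: 74→87, due 40, tardiness 47
J1: 87→99, due 100, tardiness 0
J7: 99→105, due 118, tardiness 0
Late repairs: 2.

2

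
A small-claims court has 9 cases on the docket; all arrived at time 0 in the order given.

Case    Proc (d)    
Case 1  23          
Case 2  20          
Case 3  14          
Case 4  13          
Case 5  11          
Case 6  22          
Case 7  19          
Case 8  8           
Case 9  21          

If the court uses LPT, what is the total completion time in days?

870

LPT (decreasing processing time): Case 1 Case 6 Case 9 Case 2 Case 7 Case 3 Case 4 Case 5 Case 8.
Case 1: 0→23
Case 6: 23→45
Case 9: 45→66
Case 2: 66→86
Case 7: 86→105
Case 3: 105→119
Case 4: 119→132
Case 5: 132→143
Case 8: 143→151
Sum = 23+45+66+86+105+119+132+143+151 = 870.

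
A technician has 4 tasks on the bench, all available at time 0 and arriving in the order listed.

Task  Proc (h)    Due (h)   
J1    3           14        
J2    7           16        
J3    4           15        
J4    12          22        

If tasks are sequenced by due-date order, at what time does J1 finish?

3

EDD (increasing due date): J1 J3 J2 J4.
J1: 0→3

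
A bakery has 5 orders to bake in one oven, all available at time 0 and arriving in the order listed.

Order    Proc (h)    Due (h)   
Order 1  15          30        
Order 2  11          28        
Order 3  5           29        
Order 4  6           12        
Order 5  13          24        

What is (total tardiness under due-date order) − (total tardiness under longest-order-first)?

-41

EDD (increasing due date): Order 4 Order 5 Order 2 Order 3 Order 1.
Order 4: 0→6, due 12, tardiness 0
Order 5: 6→19, due 24, tardiness 0
Order 2: 19→30, due 28, tardiness 2
Order 3: 30→35, due 29, tardiness 6
Order 1: 35→50, due 30, tardiness 20
Sum = 0+0+2+6+20 = 28.
LPT (decreasing processing time): Order 1 Order 5 Order 2 Order 4 Order 3.
Order 1: 0→15, due 30, tardiness 0
Order 5: 15→28, due 24, tardiness 4
Order 2: 28→39, due 28, tardiness 11
Order 4: 39→45, due 12, tardiness 33
Order 3: 45→50, due 29, tardiness 21
Sum = 0+4+11+33+21 = 69.
Difference = 28 − 69 = -41.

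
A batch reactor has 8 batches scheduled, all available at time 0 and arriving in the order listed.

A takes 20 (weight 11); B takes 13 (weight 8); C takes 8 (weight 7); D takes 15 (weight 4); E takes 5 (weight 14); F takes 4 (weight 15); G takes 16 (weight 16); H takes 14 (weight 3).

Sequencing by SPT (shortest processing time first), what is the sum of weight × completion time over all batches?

3158

SPT (increasing processing time): F E C B H D G A.
F: finishes 4, weight 15, w·C = 60
E: finishes 9, weight 14, w·C = 126
C: finishes 17, weight 7, w·C = 119
B: finishes 30, weight 8, w·C = 240
H: finishes 44, weight 3, w·C = 132
D: finishes 59, weight 4, w·C = 236
G: finishes 75, weight 16, w·C = 1200
A: finishes 95, weight 11, w·C = 1045
Sum = 60+126+119+240+132+236+1200+1045 = 3158.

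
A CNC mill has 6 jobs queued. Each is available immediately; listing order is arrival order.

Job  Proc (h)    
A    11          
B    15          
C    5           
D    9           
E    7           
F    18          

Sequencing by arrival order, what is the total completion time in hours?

FIFO (arrival order): A B C D E F.
A: 0→11
B: 11→26
C: 26→31
D: 31→40
E: 40→47
F: 47→65
Sum = 11+26+31+40+47+65 = 220.

220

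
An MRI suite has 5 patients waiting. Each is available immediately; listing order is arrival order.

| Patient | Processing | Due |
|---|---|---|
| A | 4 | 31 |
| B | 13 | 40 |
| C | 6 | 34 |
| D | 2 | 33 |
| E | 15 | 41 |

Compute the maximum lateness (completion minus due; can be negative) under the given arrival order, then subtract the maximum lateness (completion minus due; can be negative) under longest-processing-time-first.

-8

FIFO (arrival order): A B C D E.
A: 0→4, due 31, lateness -27
B: 4→17, due 40, lateness -23
C: 17→23, due 34, lateness -11
D: 23→25, due 33, lateness -8
E: 25→40, due 41, lateness -1
Maximum = -1.
LPT (decreasing processing time): E B C A D.
E: 0→15, due 41, lateness -26
B: 15→28, due 40, lateness -12
C: 28→34, due 34, lateness 0
A: 34→38, due 31, lateness 7
D: 38→40, due 33, lateness 7
Maximum = 7.
Difference = -1 − 7 = -8.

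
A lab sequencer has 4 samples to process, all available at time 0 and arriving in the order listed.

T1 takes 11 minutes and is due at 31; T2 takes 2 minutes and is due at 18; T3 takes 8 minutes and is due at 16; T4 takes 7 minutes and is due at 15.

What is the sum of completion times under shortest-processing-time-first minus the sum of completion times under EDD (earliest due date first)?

SPT (increasing processing time): T2 T4 T3 T1.
T2: 0→2
T4: 2→9
T3: 9→17
T1: 17→28
Sum = 2+9+17+28 = 56.
EDD (increasing due date): T4 T3 T2 T1.
T4: 0→7
T3: 7→15
T2: 15→17
T1: 17→28
Sum = 7+15+17+28 = 67.
Difference = 56 − 67 = -11.

-11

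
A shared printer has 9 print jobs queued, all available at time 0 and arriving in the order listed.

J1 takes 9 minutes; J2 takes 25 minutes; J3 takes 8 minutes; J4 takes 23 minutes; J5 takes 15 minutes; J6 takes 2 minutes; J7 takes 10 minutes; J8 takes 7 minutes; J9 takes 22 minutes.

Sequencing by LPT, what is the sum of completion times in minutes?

LPT (decreasing processing time): J2 J4 J9 J5 J7 J1 J3 J8 J6.
J2: 0→25
J4: 25→48
J9: 48→70
J5: 70→85
J7: 85→95
J1: 95→104
J3: 104→112
J8: 112→119
J6: 119→121
Sum = 25+48+70+85+95+104+112+119+121 = 779.

779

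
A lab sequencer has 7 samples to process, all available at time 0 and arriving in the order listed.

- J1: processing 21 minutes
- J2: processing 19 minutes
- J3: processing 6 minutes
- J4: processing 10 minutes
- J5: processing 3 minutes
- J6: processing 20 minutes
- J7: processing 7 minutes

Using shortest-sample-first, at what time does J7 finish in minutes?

SPT (increasing processing time): J5 J3 J7 J4 J2 J6 J1.
J5: 0→3
J3: 3→9
J7: 9→16

16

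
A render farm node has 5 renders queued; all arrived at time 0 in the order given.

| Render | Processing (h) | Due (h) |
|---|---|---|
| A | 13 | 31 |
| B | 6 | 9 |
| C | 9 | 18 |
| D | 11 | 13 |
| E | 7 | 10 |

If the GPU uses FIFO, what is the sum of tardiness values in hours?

82

FIFO (arrival order): A B C D E.
A: 0→13, due 31, tardiness 0
B: 13→19, due 9, tardiness 10
C: 19→28, due 18, tardiness 10
D: 28→39, due 13, tardiness 26
E: 39→46, due 10, tardiness 36
Sum = 0+10+10+26+36 = 82.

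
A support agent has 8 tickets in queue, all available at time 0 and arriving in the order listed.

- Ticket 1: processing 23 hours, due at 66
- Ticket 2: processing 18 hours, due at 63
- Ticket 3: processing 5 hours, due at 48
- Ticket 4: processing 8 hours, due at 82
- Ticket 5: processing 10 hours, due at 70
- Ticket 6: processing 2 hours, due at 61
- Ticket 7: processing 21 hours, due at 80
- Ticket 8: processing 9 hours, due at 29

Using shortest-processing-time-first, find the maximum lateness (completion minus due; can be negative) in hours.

SPT (increasing processing time): Ticket 6 Ticket 3 Ticket 4 Ticket 8 Ticket 5 Ticket 2 Ticket 7 Ticket 1.
Ticket 6: 0→2, due 61, lateness -59
Ticket 3: 2→7, due 48, lateness -41
Ticket 4: 7→15, due 82, lateness -67
Ticket 8: 15→24, due 29, lateness -5
Ticket 5: 24→34, due 70, lateness -36
Ticket 2: 34→52, due 63, lateness -11
Ticket 7: 52→73, due 80, lateness -7
Ticket 1: 73→96, due 66, lateness 30
Maximum = 30.

30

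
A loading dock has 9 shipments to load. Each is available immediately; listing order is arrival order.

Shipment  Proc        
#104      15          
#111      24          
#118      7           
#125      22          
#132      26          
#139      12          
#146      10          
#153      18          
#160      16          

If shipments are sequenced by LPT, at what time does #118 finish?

150

LPT (decreasing processing time): #132 #111 #125 #153 #160 #104 #139 #146 #118.
#132: 0→26
#111: 26→50
#125: 50→72
#153: 72→90
#160: 90→106
#104: 106→121
#139: 121→133
#146: 133→143
#118: 143→150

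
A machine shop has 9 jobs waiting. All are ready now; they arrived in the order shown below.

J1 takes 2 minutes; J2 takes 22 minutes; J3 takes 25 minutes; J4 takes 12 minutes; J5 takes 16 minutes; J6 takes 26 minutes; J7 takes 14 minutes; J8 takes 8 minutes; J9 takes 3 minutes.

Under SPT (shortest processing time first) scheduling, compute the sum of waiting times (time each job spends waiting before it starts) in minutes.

318

SPT (increasing processing time): J1 J9 J8 J4 J7 J5 J2 J3 J6.
J1: waits 0, runs 0→2
J9: waits 2, runs 2→5
J8: waits 5, runs 5→13
J4: waits 13, runs 13→25
J7: waits 25, runs 25→39
J5: waits 39, runs 39→55
J2: waits 55, runs 55→77
J3: waits 77, runs 77→102
J6: waits 102, runs 102→128
Sum = 0+2+5+13+25+39+55+77+102 = 318.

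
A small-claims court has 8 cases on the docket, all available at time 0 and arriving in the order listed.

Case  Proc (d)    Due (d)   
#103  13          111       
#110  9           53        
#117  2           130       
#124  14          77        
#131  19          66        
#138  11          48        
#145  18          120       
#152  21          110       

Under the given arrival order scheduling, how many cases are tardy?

1

FIFO (arrival order): #103 #110 #117 #124 #131 #138 #145 #152.
#103: 0→13, due 111, tardiness 0
#110: 13→22, due 53, tardiness 0
#117: 22→24, due 130, tardiness 0
#124: 24→38, due 77, tardiness 0
#131: 38→57, due 66, tardiness 0
#138: 57→68, due 48, tardiness 20
#145: 68→86, due 120, tardiness 0
#152: 86→107, due 110, tardiness 0
Late cases: 1.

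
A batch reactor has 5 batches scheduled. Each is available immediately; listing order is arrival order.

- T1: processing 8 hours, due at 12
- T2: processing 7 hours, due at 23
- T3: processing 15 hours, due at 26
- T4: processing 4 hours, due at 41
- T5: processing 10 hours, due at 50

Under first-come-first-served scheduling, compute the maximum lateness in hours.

4

FIFO (arrival order): T1 T2 T3 T4 T5.
T1: 0→8, due 12, lateness -4
T2: 8→15, due 23, lateness -8
T3: 15→30, due 26, lateness 4
T4: 30→34, due 41, lateness -7
T5: 34→44, due 50, lateness -6
Maximum = 4.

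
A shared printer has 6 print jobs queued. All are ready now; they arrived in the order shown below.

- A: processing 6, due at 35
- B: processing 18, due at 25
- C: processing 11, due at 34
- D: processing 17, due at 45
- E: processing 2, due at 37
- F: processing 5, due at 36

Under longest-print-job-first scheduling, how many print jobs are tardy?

LPT (decreasing processing time): B D C A F E.
B: 0→18, due 25, tardiness 0
D: 18→35, due 45, tardiness 0
C: 35→46, due 34, tardiness 12
A: 46→52, due 35, tardiness 17
F: 52→57, due 36, tardiness 21
E: 57→59, due 37, tardiness 22
Late print jobs: 4.

4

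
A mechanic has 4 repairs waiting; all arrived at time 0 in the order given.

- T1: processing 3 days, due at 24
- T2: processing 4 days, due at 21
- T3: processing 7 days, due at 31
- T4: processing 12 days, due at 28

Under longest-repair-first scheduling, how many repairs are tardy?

LPT (decreasing processing time): T4 T3 T2 T1.
T4: 0→12, due 28, tardiness 0
T3: 12→19, due 31, tardiness 0
T2: 19→23, due 21, tardiness 2
T1: 23→26, due 24, tardiness 2
Late repairs: 2.

2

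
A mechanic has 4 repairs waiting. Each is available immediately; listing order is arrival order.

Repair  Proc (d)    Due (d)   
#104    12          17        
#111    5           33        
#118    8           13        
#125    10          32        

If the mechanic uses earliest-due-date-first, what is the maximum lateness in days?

EDD (increasing due date): #118 #104 #125 #111.
#118: 0→8, due 13, lateness -5
#104: 8→20, due 17, lateness 3
#125: 20→30, due 32, lateness -2
#111: 30→35, due 33, lateness 2
Maximum = 3.

3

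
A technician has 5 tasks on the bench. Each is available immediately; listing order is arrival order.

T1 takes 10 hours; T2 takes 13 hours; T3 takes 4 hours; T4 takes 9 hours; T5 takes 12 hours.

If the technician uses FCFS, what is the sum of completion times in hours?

FIFO (arrival order): T1 T2 T3 T4 T5.
T1: 0→10
T2: 10→23
T3: 23→27
T4: 27→36
T5: 36→48
Sum = 10+23+27+36+48 = 144.

144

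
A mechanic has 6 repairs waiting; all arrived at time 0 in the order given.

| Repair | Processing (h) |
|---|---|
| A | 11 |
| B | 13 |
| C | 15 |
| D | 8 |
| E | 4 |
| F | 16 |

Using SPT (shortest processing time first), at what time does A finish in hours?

23

SPT (increasing processing time): E D A B C F.
E: 0→4
D: 4→12
A: 12→23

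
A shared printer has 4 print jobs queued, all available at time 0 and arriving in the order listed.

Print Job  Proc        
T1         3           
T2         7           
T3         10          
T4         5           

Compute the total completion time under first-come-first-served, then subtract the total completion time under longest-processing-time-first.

-16

FIFO (arrival order): T1 T2 T3 T4.
T1: 0→3
T2: 3→10
T3: 10→20
T4: 20→25
Sum = 3+10+20+25 = 58.
LPT (decreasing processing time): T3 T2 T4 T1.
T3: 0→10
T2: 10→17
T4: 17→22
T1: 22→25
Sum = 10+17+22+25 = 74.
Difference = 58 − 74 = -16.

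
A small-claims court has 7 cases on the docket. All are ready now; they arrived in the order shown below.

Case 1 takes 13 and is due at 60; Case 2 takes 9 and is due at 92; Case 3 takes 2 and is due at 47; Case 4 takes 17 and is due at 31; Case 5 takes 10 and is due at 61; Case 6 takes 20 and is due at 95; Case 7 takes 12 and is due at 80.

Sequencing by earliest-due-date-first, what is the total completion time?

310

EDD (increasing due date): Case 4 Case 3 Case 1 Case 5 Case 7 Case 2 Case 6.
Case 4: 0→17
Case 3: 17→19
Case 1: 19→32
Case 5: 32→42
Case 7: 42→54
Case 2: 54→63
Case 6: 63→83
Sum = 17+19+32+42+54+63+83 = 310.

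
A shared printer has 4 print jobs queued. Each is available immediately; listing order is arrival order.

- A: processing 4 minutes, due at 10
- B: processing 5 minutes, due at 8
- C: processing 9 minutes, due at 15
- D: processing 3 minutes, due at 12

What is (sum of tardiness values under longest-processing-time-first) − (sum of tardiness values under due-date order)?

17

LPT (decreasing processing time): C B A D.
C: 0→9, due 15, tardiness 0
B: 9→14, due 8, tardiness 6
A: 14→18, due 10, tardiness 8
D: 18→21, due 12, tardiness 9
Sum = 0+6+8+9 = 23.
EDD (increasing due date): B A D C.
B: 0→5, due 8, tardiness 0
A: 5→9, due 10, tardiness 0
D: 9→12, due 12, tardiness 0
C: 12→21, due 15, tardiness 6
Sum = 0+0+0+6 = 6.
Difference = 23 − 6 = 17.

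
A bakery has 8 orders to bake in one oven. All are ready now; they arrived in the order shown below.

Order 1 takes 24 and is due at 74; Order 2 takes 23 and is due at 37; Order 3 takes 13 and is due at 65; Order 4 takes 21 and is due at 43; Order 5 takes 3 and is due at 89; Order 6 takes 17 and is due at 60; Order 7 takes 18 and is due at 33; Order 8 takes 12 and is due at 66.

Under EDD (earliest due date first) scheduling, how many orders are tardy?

EDD (increasing due date): Order 7 Order 2 Order 4 Order 6 Order 3 Order 8 Order 1 Order 5.
Order 7: 0→18, due 33, tardiness 0
Order 2: 18→41, due 37, tardiness 4
Order 4: 41→62, due 43, tardiness 19
Order 6: 62→79, due 60, tardiness 19
Order 3: 79→92, due 65, tardiness 27
Order 8: 92→104, due 66, tardiness 38
Order 1: 104→128, due 74, tardiness 54
Order 5: 128→131, due 89, tardiness 42
Late orders: 7.

7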